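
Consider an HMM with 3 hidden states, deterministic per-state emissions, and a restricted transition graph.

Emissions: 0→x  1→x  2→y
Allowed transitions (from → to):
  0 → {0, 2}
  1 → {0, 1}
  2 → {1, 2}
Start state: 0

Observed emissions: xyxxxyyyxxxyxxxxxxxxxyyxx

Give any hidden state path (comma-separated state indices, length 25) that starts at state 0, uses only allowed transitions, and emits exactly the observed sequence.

  0: obs=x cand={0,1} pick 0 [start]
  1: obs=y cand={2} pick 2 [0->2 ok]
  2: obs=x cand={0,1} pick 1 [2->1 ok]
  3: obs=x cand={0,1} pick 0 [1->0 ok]
  4: obs=x cand={0,1} pick 0 [0->0 ok]
  5: obs=y cand={2} pick 2 [0->2 ok]
  6: obs=y cand={2} pick 2 [2->2 ok]
  7: obs=y cand={2} pick 2 [2->2 ok]
  8: obs=x cand={0,1} pick 1 [2->1 ok]
  9: obs=x cand={0,1} pick 0 [1->0 ok]
  10: obs=x cand={0,1} pick 0 [0->0 ok]
  11: obs=y cand={2} pick 2 [0->2 ok]
  12: obs=x cand={0,1} pick 1 [2->1 ok]
  13: obs=x cand={0,1} pick 1 [1->1 ok]
  14: obs=x cand={0,1} pick 1 [1->1 ok]
  15: obs=x cand={0,1} pick 1 [1->1 ok]
  16: obs=x cand={0,1} pick 1 [1->1 ok]
  17: obs=x cand={0,1} pick 1 [1->1 ok]
  18: obs=x cand={0,1} pick 0 [1->0 ok]
  19: obs=x cand={0,1} pick 0 [0->0 ok]
  20: obs=x cand={0,1} pick 0 [0->0 ok]
  21: obs=y cand={2} pick 2 [0->2 ok]
  22: obs=y cand={2} pick 2 [2->2 ok]
  23: obs=x cand={0,1} pick 1 [2->1 ok]
  24: obs=x cand={0,1} pick 1 [1->1 ok]

0,2,1,0,0,2,2,2,1,0,0,2,1,1,1,1,1,1,0,0,0,2,2,1,1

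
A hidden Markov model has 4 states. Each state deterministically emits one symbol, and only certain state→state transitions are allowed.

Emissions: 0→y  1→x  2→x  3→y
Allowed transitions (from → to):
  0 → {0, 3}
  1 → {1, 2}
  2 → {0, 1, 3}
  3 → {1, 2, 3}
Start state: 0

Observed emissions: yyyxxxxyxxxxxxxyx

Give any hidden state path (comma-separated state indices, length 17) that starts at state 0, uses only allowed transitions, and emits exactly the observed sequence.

  0: obs=y cand={0,3} pick 0 [start]
  1: obs=y cand={0,3} pick 0 [0->0 ok]
  2: obs=y cand={0,3} pick 3 [0->3 ok]
  3: obs=x cand={1,2} pick 1 [3->1 ok]
  4: obs=x cand={1,2} pick 2 [1->2 ok]
  5: obs=x cand={1,2} pick 1 [2->1 ok]
  6: obs=x cand={1,2} pick 2 [1->2 ok]
  7: obs=y cand={0,3} pick 3 [2->3 ok]
  8: obs=x cand={1,2} pick 2 [3->2 ok]
  9: obs=x cand={1,2} pick 1 [2->1 ok]
  10: obs=x cand={1,2} pick 1 [1->1 ok]
  11: obs=x cand={1,2} pick 2 [1->2 ok]
  12: obs=x cand={1,2} pick 1 [2->1 ok]
  13: obs=x cand={1,2} pick 1 [1->1 ok]
  14: obs=x cand={1,2} pick 2 [1->2 ok]
  15: obs=y cand={0,3} pick 3 [2->3 ok]
  16: obs=x cand={1,2} pick 1 [3->1 ok]

0,0,3,1,2,1,2,3,2,1,1,2,1,1,2,3,1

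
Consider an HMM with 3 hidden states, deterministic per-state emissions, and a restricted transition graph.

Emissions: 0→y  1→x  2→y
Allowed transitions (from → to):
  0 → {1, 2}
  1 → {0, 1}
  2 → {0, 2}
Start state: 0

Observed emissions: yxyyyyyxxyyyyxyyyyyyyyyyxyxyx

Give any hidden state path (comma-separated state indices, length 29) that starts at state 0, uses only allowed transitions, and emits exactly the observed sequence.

0,1,0,2,0,2,0,1,1,0,2,2,0,1,0,2,2,2,0,2,2,0,2,0,1,0,1,0,1

  0: obs=y cand={0,2} pick 0 [start]
  1: obs=x cand={1} pick 1 [0->1 ok]
  2: obs=y cand={0,2} pick 0 [1->0 ok]
  3: obs=y cand={0,2} pick 2 [0->2 ok]
  4: obs=y cand={0,2} pick 0 [2->0 ok]
  5: obs=y cand={0,2} pick 2 [0->2 ok]
  6: obs=y cand={0,2} pick 0 [2->0 ok]
  7: obs=x cand={1} pick 1 [0->1 ok]
  8: obs=x cand={1} pick 1 [1->1 ok]
  9: obs=y cand={0,2} pick 0 [1->0 ok]
  10: obs=y cand={0,2} pick 2 [0->2 ok]
  11: obs=y cand={0,2} pick 2 [2->2 ok]
  12: obs=y cand={0,2} pick 0 [2->0 ok]
  13: obs=x cand={1} pick 1 [0->1 ok]
  14: obs=y cand={0,2} pick 0 [1->0 ok]
  15: obs=y cand={0,2} pick 2 [0->2 ok]
  16: obs=y cand={0,2} pick 2 [2->2 ok]
  17: obs=y cand={0,2} pick 2 [2->2 ok]
  18: obs=y cand={0,2} pick 0 [2->0 ok]
  19: obs=y cand={0,2} pick 2 [0->2 ok]
  20: obs=y cand={0,2} pick 2 [2->2 ok]
  21: obs=y cand={0,2} pick 0 [2->0 ok]
  22: obs=y cand={0,2} pick 2 [0->2 ok]
  23: obs=y cand={0,2} pick 0 [2->0 ok]
  24: obs=x cand={1} pick 1 [0->1 ok]
  25: obs=y cand={0,2} pick 0 [1->0 ok]
  26: obs=x cand={1} pick 1 [0->1 ok]
  27: obs=y cand={0,2} pick 0 [1->0 ok]
  28: obs=x cand={1} pick 1 [0->1 ok]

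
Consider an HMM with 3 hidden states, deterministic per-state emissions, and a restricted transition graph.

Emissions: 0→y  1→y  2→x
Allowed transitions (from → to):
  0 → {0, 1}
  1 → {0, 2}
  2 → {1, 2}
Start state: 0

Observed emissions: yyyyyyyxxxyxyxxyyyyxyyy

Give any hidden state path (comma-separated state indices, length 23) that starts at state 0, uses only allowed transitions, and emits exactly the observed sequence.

0,0,1,0,1,0,1,2,2,2,1,2,1,2,2,1,0,0,1,2,1,0,0

  pos 0: y in {0,1}, choose 0; start
  pos 1: y in {0,1}, choose 0; 0->0 ok
  pos 2: y in {0,1}, choose 1; 0->1 ok
  pos 3: y in {0,1}, choose 0; 1->0 ok
  pos 4: y in {0,1}, choose 1; 0->1 ok
  pos 5: y in {0,1}, choose 0; 1->0 ok
  pos 6: y in {0,1}, choose 1; 0->1 ok
  pos 7: x in {2}, choose 2; 1->2 ok
  pos 8: x in {2}, choose 2; 2->2 ok
  pos 9: x in {2}, choose 2; 2->2 ok
  pos 10: y in {0,1}, choose 1; 2->1 ok
  pos 11: x in {2}, choose 2; 1->2 ok
  pos 12: y in {0,1}, choose 1; 2->1 ok
  pos 13: x in {2}, choose 2; 1->2 ok
  pos 14: x in {2}, choose 2; 2->2 ok
  pos 15: y in {0,1}, choose 1; 2->1 ok
  pos 16: y in {0,1}, choose 0; 1->0 ok
  pos 17: y in {0,1}, choose 0; 0->0 ok
  pos 18: y in {0,1}, choose 1; 0->1 ok
  pos 19: x in {2}, choose 2; 1->2 ok
  pos 20: y in {0,1}, choose 1; 2->1 ok
  pos 21: y in {0,1}, choose 0; 1->0 ok
  pos 22: y in {0,1}, choose 0; 0->0 ok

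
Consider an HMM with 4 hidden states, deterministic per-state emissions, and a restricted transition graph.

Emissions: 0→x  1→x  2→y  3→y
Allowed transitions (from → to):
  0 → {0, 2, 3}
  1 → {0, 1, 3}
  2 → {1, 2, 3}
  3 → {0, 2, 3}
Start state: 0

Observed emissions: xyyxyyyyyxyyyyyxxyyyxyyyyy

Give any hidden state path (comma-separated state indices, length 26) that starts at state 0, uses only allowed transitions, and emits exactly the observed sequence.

0,2,3,0,3,3,2,2,2,1,3,3,3,3,2,1,0,3,3,3,0,2,2,2,3,2

  [0] x  {0,1}  => 0  start
  [1] y  {2,3}  => 2  0->2 ok
  [2] y  {2,3}  => 3  2->3 ok
  [3] x  {0,1}  => 0  3->0 ok
  [4] y  {2,3}  => 3  0->3 ok
  [5] y  {2,3}  => 3  3->3 ok
  [6] y  {2,3}  => 2  3->2 ok
  [7] y  {2,3}  => 2  2->2 ok
  [8] y  {2,3}  => 2  2->2 ok
  [9] x  {0,1}  => 1  2->1 ok
  [10] y  {2,3}  => 3  1->3 ok
  [11] y  {2,3}  => 3  3->3 ok
  [12] y  {2,3}  => 3  3->3 ok
  [13] y  {2,3}  => 3  3->3 ok
  [14] y  {2,3}  => 2  3->2 ok
  [15] x  {0,1}  => 1  2->1 ok
  [16] x  {0,1}  => 0  1->0 ok
  [17] y  {2,3}  => 3  0->3 ok
  [18] y  {2,3}  => 3  3->3 ok
  [19] y  {2,3}  => 3  3->3 ok
  [20] x  {0,1}  => 0  3->0 ok
  [21] y  {2,3}  => 2  0->2 ok
  [22] y  {2,3}  => 2  2->2 ok
  [23] y  {2,3}  => 2  2->2 ok
  [24] y  {2,3}  => 3  2->3 ok
  [25] y  {2,3}  => 2  3->2 ok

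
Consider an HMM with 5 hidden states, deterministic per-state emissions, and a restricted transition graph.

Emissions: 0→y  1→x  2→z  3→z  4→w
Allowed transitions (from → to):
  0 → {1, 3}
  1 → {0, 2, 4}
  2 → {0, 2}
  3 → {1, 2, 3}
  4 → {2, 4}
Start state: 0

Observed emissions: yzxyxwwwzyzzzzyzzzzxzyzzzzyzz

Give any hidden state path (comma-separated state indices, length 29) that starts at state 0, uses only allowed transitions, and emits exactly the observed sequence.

0,3,1,0,1,4,4,4,2,0,3,3,3,2,0,3,3,3,3,1,2,0,3,3,2,2,0,3,3

  t0 'y' -> {0}, take 0 (start)
  t1 'z' -> {2,3}, take 3 (0->3 ok)
  t2 'x' -> {1}, take 1 (3->1 ok)
  t3 'y' -> {0}, take 0 (1->0 ok)
  t4 'x' -> {1}, take 1 (0->1 ok)
  t5 'w' -> {4}, take 4 (1->4 ok)
  t6 'w' -> {4}, take 4 (4->4 ok)
  t7 'w' -> {4}, take 4 (4->4 ok)
  t8 'z' -> {2,3}, take 2 (4->2 ok)
  t9 'y' -> {0}, take 0 (2->0 ok)
  t10 'z' -> {2,3}, take 3 (0->3 ok)
  t11 'z' -> {2,3}, take 3 (3->3 ok)
  t12 'z' -> {2,3}, take 3 (3->3 ok)
  t13 'z' -> {2,3}, take 2 (3->2 ok)
  t14 'y' -> {0}, take 0 (2->0 ok)
  t15 'z' -> {2,3}, take 3 (0->3 ok)
  t16 'z' -> {2,3}, take 3 (3->3 ok)
  t17 'z' -> {2,3}, take 3 (3->3 ok)
  t18 'z' -> {2,3}, take 3 (3->3 ok)
  t19 'x' -> {1}, take 1 (3->1 ok)
  t20 'z' -> {2,3}, take 2 (1->2 ok)
  t21 'y' -> {0}, take 0 (2->0 ok)
  t22 'z' -> {2,3}, take 3 (0->3 ok)
  t23 'z' -> {2,3}, take 3 (3->3 ok)
  t24 'z' -> {2,3}, take 2 (3->2 ok)
  t25 'z' -> {2,3}, take 2 (2->2 ok)
  t26 'y' -> {0}, take 0 (2->0 ok)
  t27 'z' -> {2,3}, take 3 (0->3 ok)
  t28 'z' -> {2,3}, take 3 (3->3 ok)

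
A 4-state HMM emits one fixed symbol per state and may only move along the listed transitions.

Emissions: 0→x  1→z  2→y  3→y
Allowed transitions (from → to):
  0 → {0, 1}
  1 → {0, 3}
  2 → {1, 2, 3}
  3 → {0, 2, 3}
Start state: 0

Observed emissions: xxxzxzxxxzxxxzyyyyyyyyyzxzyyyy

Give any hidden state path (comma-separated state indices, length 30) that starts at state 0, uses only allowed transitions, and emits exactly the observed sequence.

  t0 'x' -> {0}, take 0 (start)
  t1 'x' -> {0}, take 0 (0->0 ok)
  t2 'x' -> {0}, take 0 (0->0 ok)
  t3 'z' -> {1}, take 1 (0->1 ok)
  t4 'x' -> {0}, take 0 (1->0 ok)
  t5 'z' -> {1}, take 1 (0->1 ok)
  t6 'x' -> {0}, take 0 (1->0 ok)
  t7 'x' -> {0}, take 0 (0->0 ok)
  t8 'x' -> {0}, take 0 (0->0 ok)
  t9 'z' -> {1}, take 1 (0->1 ok)
  t10 'x' -> {0}, take 0 (1->0 ok)
  t11 'x' -> {0}, take 0 (0->0 ok)
  t12 'x' -> {0}, take 0 (0->0 ok)
  t13 'z' -> {1}, take 1 (0->1 ok)
  t14 'y' -> {2,3}, take 3 (1->3 ok)
  t15 'y' -> {2,3}, take 3 (3->3 ok)
  t16 'y' -> {2,3}, take 2 (3->2 ok)
  t17 'y' -> {2,3}, take 3 (2->3 ok)
  t18 'y' -> {2,3}, take 3 (3->3 ok)
  t19 'y' -> {2,3}, take 3 (3->3 ok)
  t20 'y' -> {2,3}, take 3 (3->3 ok)
  t21 'y' -> {2,3}, take 3 (3->3 ok)
  t22 'y' -> {2,3}, take 2 (3->2 ok)
  t23 'z' -> {1}, take 1 (2->1 ok)
  t24 'x' -> {0}, take 0 (1->0 ok)
  t25 'z' -> {1}, take 1 (0->1 ok)
  t26 'y' -> {2,3}, take 3 (1->3 ok)
  t27 'y' -> {2,3}, take 3 (3->3 ok)
  t28 'y' -> {2,3}, take 2 (3->2 ok)
  t29 'y' -> {2,3}, take 2 (2->2 ok)

0,0,0,1,0,1,0,0,0,1,0,0,0,1,3,3,2,3,3,3,3,3,2,1,0,1,3,3,2,2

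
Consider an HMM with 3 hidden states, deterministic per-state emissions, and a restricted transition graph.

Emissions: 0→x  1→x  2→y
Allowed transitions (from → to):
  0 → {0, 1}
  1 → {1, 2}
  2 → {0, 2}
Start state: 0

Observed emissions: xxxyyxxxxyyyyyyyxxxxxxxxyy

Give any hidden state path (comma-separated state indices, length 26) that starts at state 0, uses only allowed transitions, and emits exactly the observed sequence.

0,1,1,2,2,0,0,1,1,2,2,2,2,2,2,2,0,0,0,0,0,0,0,1,2,2

  pos 0: x in {0,1}, choose 0; start
  pos 1: x in {0,1}, choose 1; 0->1 ok
  pos 2: x in {0,1}, choose 1; 1->1 ok
  pos 3: y in {2}, choose 2; 1->2 ok
  pos 4: y in {2}, choose 2; 2->2 ok
  pos 5: x in {0,1}, choose 0; 2->0 ok
  pos 6: x in {0,1}, choose 0; 0->0 ok
  pos 7: x in {0,1}, choose 1; 0->1 ok
  pos 8: x in {0,1}, choose 1; 1->1 ok
  pos 9: y in {2}, choose 2; 1->2 ok
  pos 10: y in {2}, choose 2; 2->2 ok
  pos 11: y in {2}, choose 2; 2->2 ok
  pos 12: y in {2}, choose 2; 2->2 ok
  pos 13: y in {2}, choose 2; 2->2 ok
  pos 14: y in {2}, choose 2; 2->2 ok
  pos 15: y in {2}, choose 2; 2->2 ok
  pos 16: x in {0,1}, choose 0; 2->0 ok
  pos 17: x in {0,1}, choose 0; 0->0 ok
  pos 18: x in {0,1}, choose 0; 0->0 ok
  pos 19: x in {0,1}, choose 0; 0->0 ok
  pos 20: x in {0,1}, choose 0; 0->0 ok
  pos 21: x in {0,1}, choose 0; 0->0 ok
  pos 22: x in {0,1}, choose 0; 0->0 ok
  pos 23: x in {0,1}, choose 1; 0->1 ok
  pos 24: y in {2}, choose 2; 1->2 ok
  pos 25: y in {2}, choose 2; 2->2 ok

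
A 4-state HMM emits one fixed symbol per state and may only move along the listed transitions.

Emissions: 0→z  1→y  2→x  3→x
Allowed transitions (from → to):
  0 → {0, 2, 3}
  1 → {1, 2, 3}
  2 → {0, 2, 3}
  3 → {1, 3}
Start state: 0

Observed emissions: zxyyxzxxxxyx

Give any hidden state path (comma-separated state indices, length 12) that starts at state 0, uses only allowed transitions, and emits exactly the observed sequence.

0,3,1,1,2,0,2,3,3,3,1,2

  [0] z  {0}  => 0  start
  [1] x  {2,3}  => 3  0->3 ok
  [2] y  {1}  => 1  3->1 ok
  [3] y  {1}  => 1  1->1 ok
  [4] x  {2,3}  => 2  1->2 ok
  [5] z  {0}  => 0  2->0 ok
  [6] x  {2,3}  => 2  0->2 ok
  [7] x  {2,3}  => 3  2->3 ok
  [8] x  {2,3}  => 3  3->3 ok
  [9] x  {2,3}  => 3  3->3 ok
  [10] y  {1}  => 1  3->1 ok
  [11] x  {2,3}  => 2  1->2 ok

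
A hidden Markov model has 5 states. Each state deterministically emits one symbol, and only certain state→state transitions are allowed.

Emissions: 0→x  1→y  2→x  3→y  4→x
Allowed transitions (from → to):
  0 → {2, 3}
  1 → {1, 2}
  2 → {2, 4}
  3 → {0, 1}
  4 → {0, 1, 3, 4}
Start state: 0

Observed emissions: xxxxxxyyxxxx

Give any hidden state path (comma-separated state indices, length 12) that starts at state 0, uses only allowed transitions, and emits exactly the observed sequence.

  pos 0: x in {0,2,4}, choose 0; start
  pos 1: x in {0,2,4}, choose 2; 0->2 ok
  pos 2: x in {0,2,4}, choose 2; 2->2 ok
  pos 3: x in {0,2,4}, choose 4; 2->4 ok
  pos 4: x in {0,2,4}, choose 4; 4->4 ok
  pos 5: x in {0,2,4}, choose 0; 4->0 ok
  pos 6: y in {1,3}, choose 3; 0->3 ok
  pos 7: y in {1,3}, choose 1; 3->1 ok
  pos 8: x in {0,2,4}, choose 2; 1->2 ok
  pos 9: x in {0,2,4}, choose 2; 2->2 ok
  pos 10: x in {0,2,4}, choose 2; 2->2 ok
  pos 11: x in {0,2,4}, choose 2; 2->2 ok

0,2,2,4,4,0,3,1,2,2,2,2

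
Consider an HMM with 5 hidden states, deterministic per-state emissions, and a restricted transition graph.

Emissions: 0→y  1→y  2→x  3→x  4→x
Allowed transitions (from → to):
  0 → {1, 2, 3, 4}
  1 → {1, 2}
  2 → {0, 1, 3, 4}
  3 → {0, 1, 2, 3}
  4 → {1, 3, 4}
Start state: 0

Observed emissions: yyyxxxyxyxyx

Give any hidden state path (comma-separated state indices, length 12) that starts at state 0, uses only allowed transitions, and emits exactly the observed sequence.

  0: obs=y cand={0,1} pick 0 [start]
  1: obs=y cand={0,1} pick 1 [0->1 ok]
  2: obs=y cand={0,1} pick 1 [1->1 ok]
  3: obs=x cand={2,3,4} pick 2 [1->2 ok]
  4: obs=x cand={2,3,4} pick 3 [2->3 ok]
  5: obs=x cand={2,3,4} pick 3 [3->3 ok]
  6: obs=y cand={0,1} pick 1 [3->1 ok]
  7: obs=x cand={2,3,4} pick 2 [1->2 ok]
  8: obs=y cand={0,1} pick 0 [2->0 ok]
  9: obs=x cand={2,3,4} pick 3 [0->3 ok]
  10: obs=y cand={0,1} pick 0 [3->0 ok]
  11: obs=x cand={2,3,4} pick 2 [0->2 ok]

0,1,1,2,3,3,1,2,0,3,0,2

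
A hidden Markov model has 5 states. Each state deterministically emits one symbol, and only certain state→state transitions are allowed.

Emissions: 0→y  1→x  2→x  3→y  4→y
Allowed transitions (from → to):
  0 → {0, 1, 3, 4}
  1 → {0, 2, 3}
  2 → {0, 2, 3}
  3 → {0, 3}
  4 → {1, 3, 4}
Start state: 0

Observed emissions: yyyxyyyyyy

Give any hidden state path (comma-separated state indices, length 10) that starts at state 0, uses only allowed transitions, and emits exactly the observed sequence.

  0: obs=y cand={0,3,4} pick 0 [start]
  1: obs=y cand={0,3,4} pick 4 [0->4 ok]
  2: obs=y cand={0,3,4} pick 4 [4->4 ok]
  3: obs=x cand={1,2} pick 1 [4->1 ok]
  4: obs=y cand={0,3,4} pick 3 [1->3 ok]
  5: obs=y cand={0,3,4} pick 3 [3->3 ok]
  6: obs=y cand={0,3,4} pick 3 [3->3 ok]
  7: obs=y cand={0,3,4} pick 0 [3->0 ok]
  8: obs=y cand={0,3,4} pick 0 [0->0 ok]
  9: obs=y cand={0,3,4} pick 4 [0->4 ok]

0,4,4,1,3,3,3,0,0,4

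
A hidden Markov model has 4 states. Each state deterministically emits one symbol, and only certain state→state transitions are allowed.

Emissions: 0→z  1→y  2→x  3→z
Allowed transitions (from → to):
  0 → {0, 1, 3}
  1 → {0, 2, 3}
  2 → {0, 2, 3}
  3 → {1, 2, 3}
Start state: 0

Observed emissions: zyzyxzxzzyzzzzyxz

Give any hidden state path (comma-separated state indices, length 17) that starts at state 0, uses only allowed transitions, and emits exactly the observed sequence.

0,1,3,1,2,3,2,3,3,1,0,3,3,3,1,2,3

  pos 0: z in {0,3}, choose 0; start
  pos 1: y in {1}, choose 1; 0->1 ok
  pos 2: z in {0,3}, choose 3; 1->3 ok
  pos 3: y in {1}, choose 1; 3->1 ok
  pos 4: x in {2}, choose 2; 1->2 ok
  pos 5: z in {0,3}, choose 3; 2->3 ok
  pos 6: x in {2}, choose 2; 3->2 ok
  pos 7: z in {0,3}, choose 3; 2->3 ok
  pos 8: z in {0,3}, choose 3; 3->3 ok
  pos 9: y in {1}, choose 1; 3->1 ok
  pos 10: z in {0,3}, choose 0; 1->0 ok
  pos 11: z in {0,3}, choose 3; 0->3 ok
  pos 12: z in {0,3}, choose 3; 3->3 ok
  pos 13: z in {0,3}, choose 3; 3->3 ok
  pos 14: y in {1}, choose 1; 3->1 ok
  pos 15: x in {2}, choose 2; 1->2 ok
  pos 16: z in {0,3}, choose 3; 2->3 ok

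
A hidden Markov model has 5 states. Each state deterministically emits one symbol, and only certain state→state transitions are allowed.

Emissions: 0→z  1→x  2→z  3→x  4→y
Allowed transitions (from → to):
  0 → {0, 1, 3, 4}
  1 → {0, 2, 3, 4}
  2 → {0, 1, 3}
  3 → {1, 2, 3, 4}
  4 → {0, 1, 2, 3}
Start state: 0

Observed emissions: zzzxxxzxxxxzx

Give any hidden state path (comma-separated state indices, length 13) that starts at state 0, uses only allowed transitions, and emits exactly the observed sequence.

  t0 'z' -> {0,2}, take 0 (start)
  t1 'z' -> {0,2}, take 0 (0->0 ok)
  t2 'z' -> {0,2}, take 0 (0->0 ok)
  t3 'x' -> {1,3}, take 3 (0->3 ok)
  t4 'x' -> {1,3}, take 1 (3->1 ok)
  t5 'x' -> {1,3}, take 3 (1->3 ok)
  t6 'z' -> {0,2}, take 2 (3->2 ok)
  t7 'x' -> {1,3}, take 3 (2->3 ok)
  t8 'x' -> {1,3}, take 3 (3->3 ok)
  t9 'x' -> {1,3}, take 1 (3->1 ok)
  t10 'x' -> {1,3}, take 3 (1->3 ok)
  t11 'z' -> {0,2}, take 2 (3->2 ok)
  t12 'x' -> {1,3}, take 3 (2->3 ok)

0,0,0,3,1,3,2,3,3,1,3,2,3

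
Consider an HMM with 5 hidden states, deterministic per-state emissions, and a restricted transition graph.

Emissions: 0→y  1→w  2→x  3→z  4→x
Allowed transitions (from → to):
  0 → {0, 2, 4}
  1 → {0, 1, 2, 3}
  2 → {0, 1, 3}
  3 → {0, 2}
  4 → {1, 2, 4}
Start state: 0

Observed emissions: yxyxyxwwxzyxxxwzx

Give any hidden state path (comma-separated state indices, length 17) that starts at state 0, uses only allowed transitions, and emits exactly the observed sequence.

  0: obs=y cand={0} pick 0 [start]
  1: obs=x cand={2,4} pick 2 [0->2 ok]
  2: obs=y cand={0} pick 0 [2->0 ok]
  3: obs=x cand={2,4} pick 2 [0->2 ok]
  4: obs=y cand={0} pick 0 [2->0 ok]
  5: obs=x cand={2,4} pick 4 [0->4 ok]
  6: obs=w cand={1} pick 1 [4->1 ok]
  7: obs=w cand={1} pick 1 [1->1 ok]
  8: obs=x cand={2,4} pick 2 [1->2 ok]
  9: obs=z cand={3} pick 3 [2->3 ok]
  10: obs=y cand={0} pick 0 [3->0 ok]
  11: obs=x cand={2,4} pick 4 [0->4 ok]
  12: obs=x cand={2,4} pick 4 [4->4 ok]
  13: obs=x cand={2,4} pick 4 [4->4 ok]
  14: obs=w cand={1} pick 1 [4->1 ok]
  15: obs=z cand={3} pick 3 [1->3 ok]
  16: obs=x cand={2,4} pick 2 [3->2 ok]

0,2,0,2,0,4,1,1,2,3,0,4,4,4,1,3,2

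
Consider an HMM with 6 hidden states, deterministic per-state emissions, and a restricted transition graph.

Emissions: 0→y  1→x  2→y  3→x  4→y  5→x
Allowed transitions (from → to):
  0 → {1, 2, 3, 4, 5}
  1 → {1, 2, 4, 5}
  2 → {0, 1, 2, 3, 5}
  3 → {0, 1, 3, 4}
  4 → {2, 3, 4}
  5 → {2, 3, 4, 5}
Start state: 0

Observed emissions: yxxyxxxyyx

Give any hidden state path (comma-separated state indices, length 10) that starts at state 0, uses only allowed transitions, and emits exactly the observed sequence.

0,3,3,0,5,3,1,2,2,1

  [0] y  {0,2,4}  => 0  start
  [1] x  {1,3,5}  => 3  0->3 ok
  [2] x  {1,3,5}  => 3  3->3 ok
  [3] y  {0,2,4}  => 0  3->0 ok
  [4] x  {1,3,5}  => 5  0->5 ok
  [5] x  {1,3,5}  => 3  5->3 ok
  [6] x  {1,3,5}  => 1  3->1 ok
  [7] y  {0,2,4}  => 2  1->2 ok
  [8] y  {0,2,4}  => 2  2->2 ok
  [9] x  {1,3,5}  => 1  2->1 ok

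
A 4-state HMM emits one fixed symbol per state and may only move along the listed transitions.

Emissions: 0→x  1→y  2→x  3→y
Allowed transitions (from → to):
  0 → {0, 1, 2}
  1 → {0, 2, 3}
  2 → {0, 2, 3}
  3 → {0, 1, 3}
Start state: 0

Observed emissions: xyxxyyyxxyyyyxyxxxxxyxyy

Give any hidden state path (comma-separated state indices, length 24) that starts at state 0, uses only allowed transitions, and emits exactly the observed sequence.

0,1,0,2,3,1,3,0,0,1,3,1,3,0,1,2,0,0,2,0,1,0,1,3

  pos 0: x in {0,2}, choose 0; start
  pos 1: y in {1,3}, choose 1; 0->1 ok
  pos 2: x in {0,2}, choose 0; 1->0 ok
  pos 3: x in {0,2}, choose 2; 0->2 ok
  pos 4: y in {1,3}, choose 3; 2->3 ok
  pos 5: y in {1,3}, choose 1; 3->1 ok
  pos 6: y in {1,3}, choose 3; 1->3 ok
  pos 7: x in {0,2}, choose 0; 3->0 ok
  pos 8: x in {0,2}, choose 0; 0->0 ok
  pos 9: y in {1,3}, choose 1; 0->1 ok
  pos 10: y in {1,3}, choose 3; 1->3 ok
  pos 11: y in {1,3}, choose 1; 3->1 ok
  pos 12: y in {1,3}, choose 3; 1->3 ok
  pos 13: x in {0,2}, choose 0; 3->0 ok
  pos 14: y in {1,3}, choose 1; 0->1 ok
  pos 15: x in {0,2}, choose 2; 1->2 ok
  pos 16: x in {0,2}, choose 0; 2->0 ok
  pos 17: x in {0,2}, choose 0; 0->0 ok
  pos 18: x in {0,2}, choose 2; 0->2 ok
  pos 19: x in {0,2}, choose 0; 2->0 ok
  pos 20: y in {1,3}, choose 1; 0->1 ok
  pos 21: x in {0,2}, choose 0; 1->0 ok
  pos 22: y in {1,3}, choose 1; 0->1 ok
  pos 23: y in {1,3}, choose 3; 1->3 ok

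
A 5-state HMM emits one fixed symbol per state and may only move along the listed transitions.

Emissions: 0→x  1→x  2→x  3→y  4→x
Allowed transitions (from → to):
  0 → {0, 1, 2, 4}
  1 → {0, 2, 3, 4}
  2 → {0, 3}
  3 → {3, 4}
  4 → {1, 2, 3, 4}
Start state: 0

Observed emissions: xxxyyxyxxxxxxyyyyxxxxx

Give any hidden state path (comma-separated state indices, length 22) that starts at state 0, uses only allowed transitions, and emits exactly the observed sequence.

0,1,4,3,3,4,3,4,4,2,0,1,4,3,3,3,3,4,4,2,0,4

  pos 0: x in {0,1,2,4}, choose 0; start
  pos 1: x in {0,1,2,4}, choose 1; 0->1 ok
  pos 2: x in {0,1,2,4}, choose 4; 1->4 ok
  pos 3: y in {3}, choose 3; 4->3 ok
  pos 4: y in {3}, choose 3; 3->3 ok
  pos 5: x in {0,1,2,4}, choose 4; 3->4 ok
  pos 6: y in {3}, choose 3; 4->3 ok
  pos 7: x in {0,1,2,4}, choose 4; 3->4 ok
  pos 8: x in {0,1,2,4}, choose 4; 4->4 ok
  pos 9: x in {0,1,2,4}, choose 2; 4->2 ok
  pos 10: x in {0,1,2,4}, choose 0; 2->0 ok
  pos 11: x in {0,1,2,4}, choose 1; 0->1 ok
  pos 12: x in {0,1,2,4}, choose 4; 1->4 ok
  pos 13: y in {3}, choose 3; 4->3 ok
  pos 14: y in {3}, choose 3; 3->3 ok
  pos 15: y in {3}, choose 3; 3->3 ok
  pos 16: y in {3}, choose 3; 3->3 ok
  pos 17: x in {0,1,2,4}, choose 4; 3->4 ok
  pos 18: x in {0,1,2,4}, choose 4; 4->4 ok
  pos 19: x in {0,1,2,4}, choose 2; 4->2 ok
  pos 20: x in {0,1,2,4}, choose 0; 2->0 ok
  pos 21: x in {0,1,2,4}, choose 4; 0->4 ok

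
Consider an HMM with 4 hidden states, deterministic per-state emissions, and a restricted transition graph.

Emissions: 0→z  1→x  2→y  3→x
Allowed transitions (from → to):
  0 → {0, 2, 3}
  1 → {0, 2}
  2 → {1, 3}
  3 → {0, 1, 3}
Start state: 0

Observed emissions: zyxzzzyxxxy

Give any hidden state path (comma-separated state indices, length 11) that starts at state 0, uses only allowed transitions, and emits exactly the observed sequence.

  pos 0: z in {0}, choose 0; start
  pos 1: y in {2}, choose 2; 0->2 ok
  pos 2: x in {1,3}, choose 1; 2->1 ok
  pos 3: z in {0}, choose 0; 1->0 ok
  pos 4: z in {0}, choose 0; 0->0 ok
  pos 5: z in {0}, choose 0; 0->0 ok
  pos 6: y in {2}, choose 2; 0->2 ok
  pos 7: x in {1,3}, choose 3; 2->3 ok
  pos 8: x in {1,3}, choose 3; 3->3 ok
  pos 9: x in {1,3}, choose 1; 3->1 ok
  pos 10: y in {2}, choose 2; 1->2 ok

0,2,1,0,0,0,2,3,3,1,2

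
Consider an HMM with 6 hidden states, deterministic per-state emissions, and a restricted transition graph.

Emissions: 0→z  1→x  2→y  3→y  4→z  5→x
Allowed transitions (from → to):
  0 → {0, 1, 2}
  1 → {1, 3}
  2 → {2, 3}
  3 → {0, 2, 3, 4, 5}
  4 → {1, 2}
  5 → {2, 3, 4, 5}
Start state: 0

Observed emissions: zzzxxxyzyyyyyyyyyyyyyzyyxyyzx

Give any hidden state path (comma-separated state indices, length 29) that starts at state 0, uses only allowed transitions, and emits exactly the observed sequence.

  0: obs=z cand={0,4} pick 0 [start]
  1: obs=z cand={0,4} pick 0 [0->0 ok]
  2: obs=z cand={0,4} pick 0 [0->0 ok]
  3: obs=x cand={1,5} pick 1 [0->1 ok]
  4: obs=x cand={1,5} pick 1 [1->1 ok]
  5: obs=x cand={1,5} pick 1 [1->1 ok]
  6: obs=y cand={2,3} pick 3 [1->3 ok]
  7: obs=z cand={0,4} pick 4 [3->4 ok]
  8: obs=y cand={2,3} pick 2 [4->2 ok]
  9: obs=y cand={2,3} pick 2 [2->2 ok]
  10: obs=y cand={2,3} pick 3 [2->3 ok]
  11: obs=y cand={2,3} pick 2 [3->2 ok]
  12: obs=y cand={2,3} pick 2 [2->2 ok]
  13: obs=y cand={2,3} pick 2 [2->2 ok]
  14: obs=y cand={2,3} pick 2 [2->2 ok]
  15: obs=y cand={2,3} pick 2 [2->2 ok]
  16: obs=y cand={2,3} pick 3 [2->3 ok]
  17: obs=y cand={2,3} pick 2 [3->2 ok]
  18: obs=y cand={2,3} pick 3 [2->3 ok]
  19: obs=y cand={2,3} pick 2 [3->2 ok]
  20: obs=y cand={2,3} pick 3 [2->3 ok]
  21: obs=z cand={0,4} pick 0 [3->0 ok]
  22: obs=y cand={2,3} pick 2 [0->2 ok]
  23: obs=y cand={2,3} pick 3 [2->3 ok]
  24: obs=x cand={1,5} pick 5 [3->5 ok]
  25: obs=y cand={2,3} pick 2 [5->2 ok]
  26: obs=y cand={2,3} pick 3 [2->3 ok]
  27: obs=z cand={0,4} pick 4 [3->4 ok]
  28: obs=x cand={1,5} pick 1 [4->1 ok]

0,0,0,1,1,1,3,4,2,2,3,2,2,2,2,2,3,2,3,2,3,0,2,3,5,2,3,4,1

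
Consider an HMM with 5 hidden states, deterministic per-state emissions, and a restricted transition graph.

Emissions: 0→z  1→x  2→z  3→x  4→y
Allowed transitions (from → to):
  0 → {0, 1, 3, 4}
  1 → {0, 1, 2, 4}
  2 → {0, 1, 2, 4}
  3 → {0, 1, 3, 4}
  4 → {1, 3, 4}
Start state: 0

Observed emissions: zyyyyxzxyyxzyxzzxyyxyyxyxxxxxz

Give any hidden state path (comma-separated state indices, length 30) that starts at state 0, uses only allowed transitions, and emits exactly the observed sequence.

  pos 0: z in {0,2}, choose 0; start
  pos 1: y in {4}, choose 4; 0->4 ok
  pos 2: y in {4}, choose 4; 4->4 ok
  pos 3: y in {4}, choose 4; 4->4 ok
  pos 4: y in {4}, choose 4; 4->4 ok
  pos 5: x in {1,3}, choose 3; 4->3 ok
  pos 6: z in {0,2}, choose 0; 3->0 ok
  pos 7: x in {1,3}, choose 1; 0->1 ok
  pos 8: y in {4}, choose 4; 1->4 ok
  pos 9: y in {4}, choose 4; 4->4 ok
  pos 10: x in {1,3}, choose 1; 4->1 ok
  pos 11: z in {0,2}, choose 0; 1->0 ok
  pos 12: y in {4}, choose 4; 0->4 ok
  pos 13: x in {1,3}, choose 1; 4->1 ok
  pos 14: z in {0,2}, choose 0; 1->0 ok
  pos 15: z in {0,2}, choose 0; 0->0 ok
  pos 16: x in {1,3}, choose 3; 0->3 ok
  pos 17: y in {4}, choose 4; 3->4 ok
  pos 18: y in {4}, choose 4; 4->4 ok
  pos 19: x in {1,3}, choose 1; 4->1 ok
  pos 20: y in {4}, choose 4; 1->4 ok
  pos 21: y in {4}, choose 4; 4->4 ok
  pos 22: x in {1,3}, choose 3; 4->3 ok
  pos 23: y in {4}, choose 4; 3->4 ok
  pos 24: x in {1,3}, choose 3; 4->3 ok
  pos 25: x in {1,3}, choose 3; 3->3 ok
  pos 26: x in {1,3}, choose 3; 3->3 ok
  pos 27: x in {1,3}, choose 3; 3->3 ok
  pos 28: x in {1,3}, choose 1; 3->1 ok
  pos 29: z in {0,2}, choose 2; 1->2 ok

0,4,4,4,4,3,0,1,4,4,1,0,4,1,0,0,3,4,4,1,4,4,3,4,3,3,3,3,1,2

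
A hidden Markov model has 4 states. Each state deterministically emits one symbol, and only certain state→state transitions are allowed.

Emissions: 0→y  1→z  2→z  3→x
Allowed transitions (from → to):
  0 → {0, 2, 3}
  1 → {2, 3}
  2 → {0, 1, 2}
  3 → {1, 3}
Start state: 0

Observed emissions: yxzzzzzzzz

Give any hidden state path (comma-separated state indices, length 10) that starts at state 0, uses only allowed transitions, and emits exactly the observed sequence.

0,3,1,2,1,2,1,2,2,2

  [0] y  {0}  => 0  start
  [1] x  {3}  => 3  0->3 ok
  [2] z  {1,2}  => 1  3->1 ok
  [3] z  {1,2}  => 2  1->2 ok
  [4] z  {1,2}  => 1  2->1 ok
  [5] z  {1,2}  => 2  1->2 ok
  [6] z  {1,2}  => 1  2->1 ok
  [7] z  {1,2}  => 2  1->2 ok
  [8] z  {1,2}  => 2  2->2 ok
  [9] z  {1,2}  => 2  2->2 ok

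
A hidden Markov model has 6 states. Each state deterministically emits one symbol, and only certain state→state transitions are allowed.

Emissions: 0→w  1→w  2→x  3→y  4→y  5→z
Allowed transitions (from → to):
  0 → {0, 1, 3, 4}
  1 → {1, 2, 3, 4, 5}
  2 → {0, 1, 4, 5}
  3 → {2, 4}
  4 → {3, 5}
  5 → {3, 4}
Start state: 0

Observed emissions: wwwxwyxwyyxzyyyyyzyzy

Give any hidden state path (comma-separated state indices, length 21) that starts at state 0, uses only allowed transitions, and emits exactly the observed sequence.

  0: obs=w cand={0,1} pick 0 [start]
  1: obs=w cand={0,1} pick 0 [0->0 ok]
  2: obs=w cand={0,1} pick 1 [0->1 ok]
  3: obs=x cand={2} pick 2 [1->2 ok]
  4: obs=w cand={0,1} pick 0 [2->0 ok]
  5: obs=y cand={3,4} pick 3 [0->3 ok]
  6: obs=x cand={2} pick 2 [3->2 ok]
  7: obs=w cand={0,1} pick 1 [2->1 ok]
  8: obs=y cand={3,4} pick 4 [1->4 ok]
  9: obs=y cand={3,4} pick 3 [4->3 ok]
  10: obs=x cand={2} pick 2 [3->2 ok]
  11: obs=z cand={5} pick 5 [2->5 ok]
  12: obs=y cand={3,4} pick 4 [5->4 ok]
  13: obs=y cand={3,4} pick 3 [4->3 ok]
  14: obs=y cand={3,4} pick 4 [3->4 ok]
  15: obs=y cand={3,4} pick 3 [4->3 ok]
  16: obs=y cand={3,4} pick 4 [3->4 ok]
  17: obs=z cand={5} pick 5 [4->5 ok]
  18: obs=y cand={3,4} pick 4 [5->4 ok]
  19: obs=z cand={5} pick 5 [4->5 ok]
  20: obs=y cand={3,4} pick 4 [5->4 ok]

0,0,1,2,0,3,2,1,4,3,2,5,4,3,4,3,4,5,4,5,4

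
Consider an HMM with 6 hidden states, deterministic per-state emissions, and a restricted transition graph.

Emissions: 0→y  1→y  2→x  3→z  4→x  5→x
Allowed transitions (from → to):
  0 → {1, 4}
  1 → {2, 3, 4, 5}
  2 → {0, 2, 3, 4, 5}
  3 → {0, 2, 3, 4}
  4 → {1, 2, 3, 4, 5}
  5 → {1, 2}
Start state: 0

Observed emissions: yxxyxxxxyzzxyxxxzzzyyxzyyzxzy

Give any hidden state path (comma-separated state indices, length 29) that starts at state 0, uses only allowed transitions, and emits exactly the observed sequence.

  0: obs=y cand={0,1} pick 0 [start]
  1: obs=x cand={2,4,5} pick 4 [0->4 ok]
  2: obs=x cand={2,4,5} pick 4 [4->4 ok]
  3: obs=y cand={0,1} pick 1 [4->1 ok]
  4: obs=x cand={2,4,5} pick 5 [1->5 ok]
  5: obs=x cand={2,4,5} pick 2 [5->2 ok]
  6: obs=x cand={2,4,5} pick 2 [2->2 ok]
  7: obs=x cand={2,4,5} pick 5 [2->5 ok]
  8: obs=y cand={0,1} pick 1 [5->1 ok]
  9: obs=z cand={3} pick 3 [1->3 ok]
  10: obs=z cand={3} pick 3 [3->3 ok]
  11: obs=x cand={2,4,5} pick 2 [3->2 ok]
  12: obs=y cand={0,1} pick 0 [2->0 ok]
  13: obs=x cand={2,4,5} pick 4 [0->4 ok]
  14: obs=x cand={2,4,5} pick 2 [4->2 ok]
  15: obs=x cand={2,4,5} pick 4 [2->4 ok]
  16: obs=z cand={3} pick 3 [4->3 ok]
  17: obs=z cand={3} pick 3 [3->3 ok]
  18: obs=z cand={3} pick 3 [3->3 ok]
  19: obs=y cand={0,1} pick 0 [3->0 ok]
  20: obs=y cand={0,1} pick 1 [0->1 ok]
  21: obs=x cand={2,4,5} pick 2 [1->2 ok]
  22: obs=z cand={3} pick 3 [2->3 ok]
  23: obs=y cand={0,1} pick 0 [3->0 ok]
  24: obs=y cand={0,1} pick 1 [0->1 ok]
  25: obs=z cand={3} pick 3 [1->3 ok]
  26: obs=x cand={2,4,5} pick 4 [3->4 ok]
  27: obs=z cand={3} pick 3 [4->3 ok]
  28: obs=y cand={0,1} pick 0 [3->0 ok]

0,4,4,1,5,2,2,5,1,3,3,2,0,4,2,4,3,3,3,0,1,2,3,0,1,3,4,3,0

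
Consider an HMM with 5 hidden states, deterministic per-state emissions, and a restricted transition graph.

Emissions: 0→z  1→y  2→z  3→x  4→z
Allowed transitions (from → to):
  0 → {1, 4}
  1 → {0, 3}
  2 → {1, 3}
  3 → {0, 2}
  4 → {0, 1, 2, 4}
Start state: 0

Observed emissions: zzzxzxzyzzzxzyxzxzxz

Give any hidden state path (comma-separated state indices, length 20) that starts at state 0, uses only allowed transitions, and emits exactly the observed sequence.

  [0] z  {0,2,4}  => 0  start
  [1] z  {0,2,4}  => 4  0->4 ok
  [2] z  {0,2,4}  => 2  4->2 ok
  [3] x  {3}  => 3  2->3 ok
  [4] z  {0,2,4}  => 2  3->2 ok
  [5] x  {3}  => 3  2->3 ok
  [6] z  {0,2,4}  => 0  3->0 ok
  [7] y  {1}  => 1  0->1 ok
  [8] z  {0,2,4}  => 0  1->0 ok
  [9] z  {0,2,4}  => 4  0->4 ok
  [10] z  {0,2,4}  => 2  4->2 ok
  [11] x  {3}  => 3  2->3 ok
  [12] z  {0,2,4}  => 2  3->2 ok
  [13] y  {1}  => 1  2->1 ok
  [14] x  {3}  => 3  1->3 ok
  [15] z  {0,2,4}  => 2  3->2 ok
  [16] x  {3}  => 3  2->3 ok
  [17] z  {0,2,4}  => 2  3->2 ok
  [18] x  {3}  => 3  2->3 ok
  [19] z  {0,2,4}  => 0  3->0 ok

0,4,2,3,2,3,0,1,0,4,2,3,2,1,3,2,3,2,3,0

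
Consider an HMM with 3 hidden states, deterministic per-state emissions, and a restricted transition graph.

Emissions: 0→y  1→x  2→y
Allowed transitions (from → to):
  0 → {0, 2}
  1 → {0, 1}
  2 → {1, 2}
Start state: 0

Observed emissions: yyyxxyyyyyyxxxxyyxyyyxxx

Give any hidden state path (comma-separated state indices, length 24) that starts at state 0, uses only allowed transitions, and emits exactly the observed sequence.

0,0,2,1,1,0,0,0,2,2,2,1,1,1,1,0,2,1,0,0,2,1,1,1

  [0] y  {0,2}  => 0  start
  [1] y  {0,2}  => 0  0->0 ok
  [2] y  {0,2}  => 2  0->2 ok
  [3] x  {1}  => 1  2->1 ok
  [4] x  {1}  => 1  1->1 ok
  [5] y  {0,2}  => 0  1->0 ok
  [6] y  {0,2}  => 0  0->0 ok
  [7] y  {0,2}  => 0  0->0 ok
  [8] y  {0,2}  => 2  0->2 ok
  [9] y  {0,2}  => 2  2->2 ok
  [10] y  {0,2}  => 2  2->2 ok
  [11] x  {1}  => 1  2->1 ok
  [12] x  {1}  => 1  1->1 ok
  [13] x  {1}  => 1  1->1 ok
  [14] x  {1}  => 1  1->1 ok
  [15] y  {0,2}  => 0  1->0 ok
  [16] y  {0,2}  => 2  0->2 ok
  [17] x  {1}  => 1  2->1 ok
  [18] y  {0,2}  => 0  1->0 ok
  [19] y  {0,2}  => 0  0->0 ok
  [20] y  {0,2}  => 2  0->2 ok
  [21] x  {1}  => 1  2->1 ok
  [22] x  {1}  => 1  1->1 ok
  [23] x  {1}  => 1  1->1 ok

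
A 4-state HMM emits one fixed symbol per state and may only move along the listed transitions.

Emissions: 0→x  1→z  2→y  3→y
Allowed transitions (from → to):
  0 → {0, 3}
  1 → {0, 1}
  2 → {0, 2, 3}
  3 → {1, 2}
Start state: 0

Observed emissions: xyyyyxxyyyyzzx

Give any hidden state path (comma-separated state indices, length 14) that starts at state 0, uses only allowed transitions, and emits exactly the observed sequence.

  t0 'x' -> {0}, take 0 (start)
  t1 'y' -> {2,3}, take 3 (0->3 ok)
  t2 'y' -> {2,3}, take 2 (3->2 ok)
  t3 'y' -> {2,3}, take 2 (2->2 ok)
  t4 'y' -> {2,3}, take 2 (2->2 ok)
  t5 'x' -> {0}, take 0 (2->0 ok)
  t6 'x' -> {0}, take 0 (0->0 ok)
  t7 'y' -> {2,3}, take 3 (0->3 ok)
  t8 'y' -> {2,3}, take 2 (3->2 ok)
  t9 'y' -> {2,3}, take 2 (2->2 ok)
  t10 'y' -> {2,3}, take 3 (2->3 ok)
  t11 'z' -> {1}, take 1 (3->1 ok)
  t12 'z' -> {1}, take 1 (1->1 ok)
  t13 'x' -> {0}, take 0 (1->0 ok)

0,3,2,2,2,0,0,3,2,2,3,1,1,0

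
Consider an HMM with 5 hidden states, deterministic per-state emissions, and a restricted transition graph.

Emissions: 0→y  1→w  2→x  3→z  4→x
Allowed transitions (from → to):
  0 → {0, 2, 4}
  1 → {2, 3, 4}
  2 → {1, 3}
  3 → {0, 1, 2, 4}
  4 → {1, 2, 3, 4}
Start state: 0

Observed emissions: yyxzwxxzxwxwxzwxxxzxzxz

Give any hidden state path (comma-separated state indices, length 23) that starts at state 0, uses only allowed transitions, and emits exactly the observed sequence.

0,0,4,3,1,4,4,3,2,1,2,1,4,3,1,4,4,4,3,2,3,2,3

  0: obs=y cand={0} pick 0 [start]
  1: obs=y cand={0} pick 0 [0->0 ok]
  2: obs=x cand={2,4} pick 4 [0->4 ok]
  3: obs=z cand={3} pick 3 [4->3 ok]
  4: obs=w cand={1} pick 1 [3->1 ok]
  5: obs=x cand={2,4} pick 4 [1->4 ok]
  6: obs=x cand={2,4} pick 4 [4->4 ok]
  7: obs=z cand={3} pick 3 [4->3 ok]
  8: obs=x cand={2,4} pick 2 [3->2 ok]
  9: obs=w cand={1} pick 1 [2->1 ok]
  10: obs=x cand={2,4} pick 2 [1->2 ok]
  11: obs=w cand={1} pick 1 [2->1 ok]
  12: obs=x cand={2,4} pick 4 [1->4 ok]
  13: obs=z cand={3} pick 3 [4->3 ok]
  14: obs=w cand={1} pick 1 [3->1 ok]
  15: obs=x cand={2,4} pick 4 [1->4 ok]
  16: obs=x cand={2,4} pick 4 [4->4 ok]
  17: obs=x cand={2,4} pick 4 [4->4 ok]
  18: obs=z cand={3} pick 3 [4->3 ok]
  19: obs=x cand={2,4} pick 2 [3->2 ok]
  20: obs=z cand={3} pick 3 [2->3 ok]
  21: obs=x cand={2,4} pick 2 [3->2 ok]
  22: obs=z cand={3} pick 3 [2->3 ok]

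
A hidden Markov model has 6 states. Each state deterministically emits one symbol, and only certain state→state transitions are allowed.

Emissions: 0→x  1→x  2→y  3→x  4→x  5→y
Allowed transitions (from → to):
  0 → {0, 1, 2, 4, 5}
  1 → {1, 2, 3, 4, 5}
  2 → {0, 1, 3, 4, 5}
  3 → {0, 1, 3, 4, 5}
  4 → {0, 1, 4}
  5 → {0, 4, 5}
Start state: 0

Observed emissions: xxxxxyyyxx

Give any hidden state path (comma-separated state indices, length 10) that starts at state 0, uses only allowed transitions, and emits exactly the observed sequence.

0,4,4,0,1,2,5,5,4,0

  [0] x  {0,1,3,4}  => 0  start
  [1] x  {0,1,3,4}  => 4  0->4 ok
  [2] x  {0,1,3,4}  => 4  4->4 ok
  [3] x  {0,1,3,4}  => 0  4->0 ok
  [4] x  {0,1,3,4}  => 1  0->1 ok
  [5] y  {2,5}  => 2  1->2 ok
  [6] y  {2,5}  => 5  2->5 ok
  [7] y  {2,5}  => 5  5->5 ok
  [8] x  {0,1,3,4}  => 4  5->4 ok
  [9] x  {0,1,3,4}  => 0  4->0 ok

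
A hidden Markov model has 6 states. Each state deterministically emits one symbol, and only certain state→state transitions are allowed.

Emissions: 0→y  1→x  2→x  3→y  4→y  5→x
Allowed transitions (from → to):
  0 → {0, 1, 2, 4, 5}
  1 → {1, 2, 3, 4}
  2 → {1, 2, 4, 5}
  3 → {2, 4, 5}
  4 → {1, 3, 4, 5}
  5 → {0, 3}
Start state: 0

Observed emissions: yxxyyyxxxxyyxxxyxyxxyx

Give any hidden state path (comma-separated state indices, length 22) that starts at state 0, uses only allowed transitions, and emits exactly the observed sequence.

0,2,5,3,4,3,2,1,1,2,4,3,2,2,5,3,5,3,2,2,4,5

  pos 0: y in {0,3,4}, choose 0; start
  pos 1: x in {1,2,5}, choose 2; 0->2 ok
  pos 2: x in {1,2,5}, choose 5; 2->5 ok
  pos 3: y in {0,3,4}, choose 3; 5->3 ok
  pos 4: y in {0,3,4}, choose 4; 3->4 ok
  pos 5: y in {0,3,4}, choose 3; 4->3 ok
  pos 6: x in {1,2,5}, choose 2; 3->2 ok
  pos 7: x in {1,2,5}, choose 1; 2->1 ok
  pos 8: x in {1,2,5}, choose 1; 1->1 ok
  pos 9: x in {1,2,5}, choose 2; 1->2 ok
  pos 10: y in {0,3,4}, choose 4; 2->4 ok
  pos 11: y in {0,3,4}, choose 3; 4->3 ok
  pos 12: x in {1,2,5}, choose 2; 3->2 ok
  pos 13: x in {1,2,5}, choose 2; 2->2 ok
  pos 14: x in {1,2,5}, choose 5; 2->5 ok
  pos 15: y in {0,3,4}, choose 3; 5->3 ok
  pos 16: x in {1,2,5}, choose 5; 3->5 ok
  pos 17: y in {0,3,4}, choose 3; 5->3 ok
  pos 18: x in {1,2,5}, choose 2; 3->2 ok
  pos 19: x in {1,2,5}, choose 2; 2->2 ok
  pos 20: y in {0,3,4}, choose 4; 2->4 ok
  pos 21: x in {1,2,5}, choose 5; 4->5 ok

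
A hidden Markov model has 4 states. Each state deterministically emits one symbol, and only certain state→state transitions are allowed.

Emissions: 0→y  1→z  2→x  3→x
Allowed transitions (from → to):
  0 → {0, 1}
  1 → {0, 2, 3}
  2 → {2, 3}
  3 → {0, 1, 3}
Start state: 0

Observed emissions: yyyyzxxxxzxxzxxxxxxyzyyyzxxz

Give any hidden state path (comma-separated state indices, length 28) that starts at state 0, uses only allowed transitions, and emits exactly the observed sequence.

0,0,0,0,1,2,2,2,3,1,3,3,1,2,2,2,2,3,3,0,1,0,0,0,1,2,3,1

  pos 0: y in {0}, choose 0; start
  pos 1: y in {0}, choose 0; 0->0 ok
  pos 2: y in {0}, choose 0; 0->0 ok
  pos 3: y in {0}, choose 0; 0->0 ok
  pos 4: z in {1}, choose 1; 0->1 ok
  pos 5: x in {2,3}, choose 2; 1->2 ok
  pos 6: x in {2,3}, choose 2; 2->2 ok
  pos 7: x in {2,3}, choose 2; 2->2 ok
  pos 8: x in {2,3}, choose 3; 2->3 ok
  pos 9: z in {1}, choose 1; 3->1 ok
  pos 10: x in {2,3}, choose 3; 1->3 ok
  pos 11: x in {2,3}, choose 3; 3->3 ok
  pos 12: z in {1}, choose 1; 3->1 ok
  pos 13: x in {2,3}, choose 2; 1->2 ok
  pos 14: x in {2,3}, choose 2; 2->2 ok
  pos 15: x in {2,3}, choose 2; 2->2 ok
  pos 16: x in {2,3}, choose 2; 2->2 ok
  pos 17: x in {2,3}, choose 3; 2->3 ok
  pos 18: x in {2,3}, choose 3; 3->3 ok
  pos 19: y in {0}, choose 0; 3->0 ok
  pos 20: z in {1}, choose 1; 0->1 ok
  pos 21: y in {0}, choose 0; 1->0 ok
  pos 22: y in {0}, choose 0; 0->0 ok
  pos 23: y in {0}, choose 0; 0->0 ok
  pos 24: z in {1}, choose 1; 0->1 ok
  pos 25: x in {2,3}, choose 2; 1->2 ok
  pos 26: x in {2,3}, choose 3; 2->3 ok
  pos 27: z in {1}, choose 1; 3->1 ok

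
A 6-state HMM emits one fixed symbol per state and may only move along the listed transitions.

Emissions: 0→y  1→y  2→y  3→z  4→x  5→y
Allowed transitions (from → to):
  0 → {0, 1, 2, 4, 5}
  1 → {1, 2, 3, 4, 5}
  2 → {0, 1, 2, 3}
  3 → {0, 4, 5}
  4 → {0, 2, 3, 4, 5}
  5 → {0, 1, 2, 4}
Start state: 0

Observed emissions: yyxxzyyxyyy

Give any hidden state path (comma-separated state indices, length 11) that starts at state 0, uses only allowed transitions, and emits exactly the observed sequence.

0,5,4,4,3,5,1,4,2,0,0

  [0] y  {0,1,2,5}  => 0  start
  [1] y  {0,1,2,5}  => 5  0->5 ok
  [2] x  {4}  => 4  5->4 ok
  [3] x  {4}  => 4  4->4 ok
  [4] z  {3}  => 3  4->3 ok
  [5] y  {0,1,2,5}  => 5  3->5 ok
  [6] y  {0,1,2,5}  => 1  5->1 ok
  [7] x  {4}  => 4  1->4 ok
  [8] y  {0,1,2,5}  => 2  4->2 ok
  [9] y  {0,1,2,5}  => 0  2->0 ok
  [10] y  {0,1,2,5}  => 0  0->0 ok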